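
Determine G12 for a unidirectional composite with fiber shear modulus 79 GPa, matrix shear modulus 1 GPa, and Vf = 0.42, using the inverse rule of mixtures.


1/G12 = Vf/Gf + (1-Vf)/Gm = 0.42/79 + 0.58/1
G12 = 1.71 GPa

1.71 GPa


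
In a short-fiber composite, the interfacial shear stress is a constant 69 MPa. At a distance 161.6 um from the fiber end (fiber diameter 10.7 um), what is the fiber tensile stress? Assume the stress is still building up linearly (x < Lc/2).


Force balance: sigma_f * (pi*d^2/4) = tau * (pi*d) * x  ->  sigma_f = 4 * tau * x / d
sigma_f = 4 * 69 * 161.6 / 10.7 = 4168.4 MPa

4168.4 MPa


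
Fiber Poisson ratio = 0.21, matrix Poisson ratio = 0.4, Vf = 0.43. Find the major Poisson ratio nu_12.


nu_12 = nu_f*Vf + nu_m*(1-Vf) = 0.21*0.43 + 0.4*0.57 = 0.3183

0.3183


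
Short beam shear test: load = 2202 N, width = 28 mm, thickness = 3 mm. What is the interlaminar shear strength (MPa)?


ILSS = 3F/(4bh) = 3*2202/(4*28*3) = 19.66 MPa

19.66 MPa


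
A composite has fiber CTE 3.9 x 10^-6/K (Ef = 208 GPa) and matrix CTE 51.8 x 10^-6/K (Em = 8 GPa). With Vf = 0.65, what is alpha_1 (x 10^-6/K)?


E1 = Ef*Vf + Em*(1-Vf) = 138.0
alpha_1 = (alpha_f*Ef*Vf + alpha_m*Em*(1-Vf))/E1 = 4.87 x 10^-6/K

4.87 x 10^-6/K


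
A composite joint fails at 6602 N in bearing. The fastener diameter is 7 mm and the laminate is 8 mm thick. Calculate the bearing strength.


sigma_br = F/(d*h) = 6602/(7*8) = 117.9 MPa

117.9 MPa


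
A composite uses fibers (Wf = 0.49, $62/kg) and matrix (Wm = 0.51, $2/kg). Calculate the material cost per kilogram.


Cost = cost_f*Wf + cost_m*Wm = 62*0.49 + 2*0.51 = $31.4/kg

$31.4/kg


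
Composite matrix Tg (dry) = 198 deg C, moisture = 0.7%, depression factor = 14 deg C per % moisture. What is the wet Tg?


Tg_wet = Tg_dry - k*moisture = 198 - 14*0.7 = 188.2 deg C

188.2 deg C


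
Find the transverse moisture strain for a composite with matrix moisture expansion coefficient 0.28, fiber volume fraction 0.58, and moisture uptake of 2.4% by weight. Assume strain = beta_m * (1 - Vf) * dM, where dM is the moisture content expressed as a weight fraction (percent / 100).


dM = 2.4/100 = 0.024
strain = beta_m * (1-Vf) * dM = 0.28 * 0.42 * 0.024 = 0.0028224

0.0028224


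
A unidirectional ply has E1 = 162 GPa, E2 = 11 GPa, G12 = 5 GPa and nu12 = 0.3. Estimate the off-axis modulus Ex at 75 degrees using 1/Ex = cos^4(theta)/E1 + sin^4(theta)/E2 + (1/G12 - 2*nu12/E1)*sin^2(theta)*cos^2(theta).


cos^4(75) = 0.004487, sin^4(75) = 0.870513, sin^2(75)*cos^2(75) = 0.0625
1/G12 - 2*nu12/E1 = 1/5 - 2*0.3/162 = 0.196296 GPa^-1
1/Ex = 0.004487/162 + 0.870513/11 + 0.196296*0.0625 = 0.0914337 GPa^-1
Ex = 10.94 GPa

10.94 GPa


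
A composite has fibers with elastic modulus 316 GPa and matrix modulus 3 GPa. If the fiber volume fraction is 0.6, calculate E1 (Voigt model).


E1 = Ef*Vf + Em*(1-Vf) = 316*0.6 + 3*0.4 = 190.8 GPa

190.8 GPa


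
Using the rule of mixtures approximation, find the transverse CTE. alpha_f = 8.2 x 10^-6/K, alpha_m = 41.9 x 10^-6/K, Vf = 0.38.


alpha_2 = alpha_f*Vf + alpha_m*(1-Vf) = 8.2*0.38 + 41.9*0.62 = 29.1 x 10^-6/K

29.1 x 10^-6/K


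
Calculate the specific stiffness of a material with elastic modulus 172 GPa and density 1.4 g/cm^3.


Specific stiffness = E/rho = 172/1.4 = 122.9 GPa/(g/cm^3)

122.9 GPa/(g/cm^3)


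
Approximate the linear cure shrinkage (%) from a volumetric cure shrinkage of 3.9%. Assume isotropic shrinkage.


Linear shrinkage ≈ vol_shrink/3 = 3.9/3 = 1.3%

1.3%


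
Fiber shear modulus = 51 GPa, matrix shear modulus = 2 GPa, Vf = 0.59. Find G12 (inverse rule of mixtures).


1/G12 = Vf/Gf + (1-Vf)/Gm = 0.59/51 + 0.41/2
G12 = 4.62 GPa

4.62 GPa


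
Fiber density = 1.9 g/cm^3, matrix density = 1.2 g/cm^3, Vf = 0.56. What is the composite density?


rho_c = rho_f*Vf + rho_m*(1-Vf) = 1.9*0.56 + 1.2*0.44 = 1.592 g/cm^3

1.592 g/cm^3


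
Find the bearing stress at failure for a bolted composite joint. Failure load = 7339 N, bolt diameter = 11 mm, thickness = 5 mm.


sigma_br = F/(d*h) = 7339/(11*5) = 133.4 MPa

133.4 MPa


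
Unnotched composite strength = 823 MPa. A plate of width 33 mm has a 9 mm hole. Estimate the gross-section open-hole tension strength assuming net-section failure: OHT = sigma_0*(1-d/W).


OHT = sigma_0*(1-d/W) = 823*(1-9/33) = 598.5 MPa

598.5 MPa


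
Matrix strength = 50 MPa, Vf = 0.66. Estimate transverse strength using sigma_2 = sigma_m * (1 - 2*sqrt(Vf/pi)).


factor = 1 - 2*sqrt(0.66/pi) = 0.0833
sigma_2 = 50 * 0.0833 = 4.17 MPa

4.17 MPa


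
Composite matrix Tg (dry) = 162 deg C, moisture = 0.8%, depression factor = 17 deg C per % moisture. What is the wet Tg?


Tg_wet = Tg_dry - k*moisture = 162 - 17*0.8 = 148.4 deg C

148.4 deg C


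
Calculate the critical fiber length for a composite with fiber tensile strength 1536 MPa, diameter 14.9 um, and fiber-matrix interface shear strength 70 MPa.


Lc = sigma_f * d / (2 * tau_i) = 1536 * 14.9 / (2 * 70) = 163.5 um

163.5 um


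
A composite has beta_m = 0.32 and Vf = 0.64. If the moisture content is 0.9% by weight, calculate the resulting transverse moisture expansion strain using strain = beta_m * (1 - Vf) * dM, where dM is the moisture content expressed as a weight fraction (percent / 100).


dM = 0.9/100 = 0.009
strain = beta_m * (1-Vf) * dM = 0.32 * 0.36 * 0.009 = 0.0010368

0.0010368


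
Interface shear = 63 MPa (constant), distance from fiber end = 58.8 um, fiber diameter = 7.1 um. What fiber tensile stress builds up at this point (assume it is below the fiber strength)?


Force balance: sigma_f * (pi*d^2/4) = tau * (pi*d) * x  ->  sigma_f = 4 * tau * x / d
sigma_f = 4 * 63 * 58.8 / 7.1 = 2087.0 MPa

2087.0 MPa


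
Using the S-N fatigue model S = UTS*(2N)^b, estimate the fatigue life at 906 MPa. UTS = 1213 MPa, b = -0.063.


N = 0.5 * (S/UTS)^(1/b) = 0.5 * (906/1213)^(1/-0.063) = 51.3569 cycles

51.3569 cycles


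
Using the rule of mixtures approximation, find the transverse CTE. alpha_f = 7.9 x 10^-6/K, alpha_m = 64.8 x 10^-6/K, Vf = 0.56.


alpha_2 = alpha_f*Vf + alpha_m*(1-Vf) = 7.9*0.56 + 64.8*0.44 = 32.9 x 10^-6/K

32.9 x 10^-6/K


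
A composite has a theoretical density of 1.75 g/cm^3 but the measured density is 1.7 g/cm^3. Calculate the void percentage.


Void% = (rho_theo - rho_actual)/rho_theo * 100 = (1.75 - 1.7)/1.75 * 100 = 2.86%

2.86%


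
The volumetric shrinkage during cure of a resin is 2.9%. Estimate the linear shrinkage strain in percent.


Linear shrinkage ≈ vol_shrink/3 = 2.9/3 = 0.967%

0.967%


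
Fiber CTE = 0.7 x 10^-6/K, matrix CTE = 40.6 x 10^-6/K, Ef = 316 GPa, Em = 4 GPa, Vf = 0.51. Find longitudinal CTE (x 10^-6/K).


E1 = Ef*Vf + Em*(1-Vf) = 163.12
alpha_1 = (alpha_f*Ef*Vf + alpha_m*Em*(1-Vf))/E1 = 1.18 x 10^-6/K

1.18 x 10^-6/K


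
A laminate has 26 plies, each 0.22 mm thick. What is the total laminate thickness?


h = n * t_ply = 26 * 0.22 = 5.72 mm

5.72 mm


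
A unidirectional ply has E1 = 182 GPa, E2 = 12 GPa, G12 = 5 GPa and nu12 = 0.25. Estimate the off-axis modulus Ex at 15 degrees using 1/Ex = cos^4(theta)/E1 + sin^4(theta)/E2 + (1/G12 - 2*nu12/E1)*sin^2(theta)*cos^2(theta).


cos^4(15) = 0.870513, sin^4(15) = 0.004487, sin^2(15)*cos^2(15) = 0.0625
1/G12 - 2*nu12/E1 = 1/5 - 2*0.25/182 = 0.197253 GPa^-1
1/Ex = 0.870513/182 + 0.004487/12 + 0.197253*0.0625 = 0.0174853 GPa^-1
Ex = 57.19 GPa

57.19 GPa


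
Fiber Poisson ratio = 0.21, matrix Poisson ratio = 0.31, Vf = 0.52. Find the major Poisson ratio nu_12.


nu_12 = nu_f*Vf + nu_m*(1-Vf) = 0.21*0.52 + 0.31*0.48 = 0.258

0.258


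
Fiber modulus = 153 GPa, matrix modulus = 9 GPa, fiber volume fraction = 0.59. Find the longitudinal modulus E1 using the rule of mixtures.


E1 = Ef*Vf + Em*(1-Vf) = 153*0.59 + 9*0.41 = 93.96 GPa

93.96 GPa


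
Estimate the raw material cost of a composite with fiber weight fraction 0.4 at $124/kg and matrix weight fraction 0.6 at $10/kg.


Cost = cost_f*Wf + cost_m*Wm = 124*0.4 + 10*0.6 = $55.6/kg

$55.6/kg


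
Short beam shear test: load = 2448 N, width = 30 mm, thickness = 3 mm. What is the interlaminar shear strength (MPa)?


ILSS = 3F/(4bh) = 3*2448/(4*30*3) = 20.4 MPa

20.4 MPa


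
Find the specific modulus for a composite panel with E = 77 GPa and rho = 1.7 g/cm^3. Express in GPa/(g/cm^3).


Specific stiffness = E/rho = 77/1.7 = 45.3 GPa/(g/cm^3)

45.3 GPa/(g/cm^3)


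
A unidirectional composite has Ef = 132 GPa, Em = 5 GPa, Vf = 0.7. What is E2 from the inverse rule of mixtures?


1/E2 = Vf/Ef + (1-Vf)/Em = 0.7/132 + 0.3/5
E2 = 15.31 GPa

15.31 GPa


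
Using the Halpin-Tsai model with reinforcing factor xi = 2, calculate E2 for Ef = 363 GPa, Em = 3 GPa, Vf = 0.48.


eta = (Ef/Em - 1)/(Ef/Em + xi) = (121.0 - 1)/(121.0 + 2) = 0.9756
E2 = Em*(1+xi*eta*Vf)/(1-eta*Vf) = 10.93 GPa

10.93 GPa


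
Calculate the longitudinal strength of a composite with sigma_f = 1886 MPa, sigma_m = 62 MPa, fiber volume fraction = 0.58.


sigma_1 = sigma_f*Vf + sigma_m*(1-Vf) = 1886*0.58 + 62*0.42 = 1119.9 MPa

1119.9 MPa


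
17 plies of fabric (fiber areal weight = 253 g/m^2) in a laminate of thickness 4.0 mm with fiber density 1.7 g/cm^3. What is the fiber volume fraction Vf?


Vf = n * FAW / (rho_f * h * 1000) = 17 * 253 / (1.7 * 4.0 * 1000) = 0.6325

0.6325


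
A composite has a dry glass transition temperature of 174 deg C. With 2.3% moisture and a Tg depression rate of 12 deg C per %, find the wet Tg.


Tg_wet = Tg_dry - k*moisture = 174 - 12*2.3 = 146.4 deg C

146.4 deg C


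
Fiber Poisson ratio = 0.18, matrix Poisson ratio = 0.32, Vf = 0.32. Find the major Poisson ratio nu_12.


nu_12 = nu_f*Vf + nu_m*(1-Vf) = 0.18*0.32 + 0.32*0.68 = 0.2752

0.2752


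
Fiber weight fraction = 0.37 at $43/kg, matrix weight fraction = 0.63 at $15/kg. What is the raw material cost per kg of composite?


Cost = cost_f*Wf + cost_m*Wm = 43*0.37 + 15*0.63 = $25.36/kg

$25.36/kg


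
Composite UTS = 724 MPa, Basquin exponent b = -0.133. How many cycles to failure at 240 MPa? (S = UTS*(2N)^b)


N = 0.5 * (S/UTS)^(1/b) = 0.5 * (240/724)^(1/-0.133) = 2015.7590 cycles

2015.7590 cycles


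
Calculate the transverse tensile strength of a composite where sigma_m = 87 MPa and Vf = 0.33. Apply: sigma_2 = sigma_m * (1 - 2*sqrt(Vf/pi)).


factor = 1 - 2*sqrt(0.33/pi) = 0.3518
sigma_2 = 87 * 0.3518 = 30.61 MPa

30.61 MPa


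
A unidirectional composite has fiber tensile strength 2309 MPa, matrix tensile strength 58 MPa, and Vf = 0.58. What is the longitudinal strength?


sigma_1 = sigma_f*Vf + sigma_m*(1-Vf) = 2309*0.58 + 58*0.42 = 1363.6 MPa

1363.6 MPa


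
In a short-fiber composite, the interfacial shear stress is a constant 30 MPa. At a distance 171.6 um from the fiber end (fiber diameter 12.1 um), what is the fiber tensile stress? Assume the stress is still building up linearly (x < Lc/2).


Force balance: sigma_f * (pi*d^2/4) = tau * (pi*d) * x  ->  sigma_f = 4 * tau * x / d
sigma_f = 4 * 30 * 171.6 / 12.1 = 1701.8 MPa

1701.8 MPa


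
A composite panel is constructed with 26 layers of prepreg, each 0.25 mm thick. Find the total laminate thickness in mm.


h = n * t_ply = 26 * 0.25 = 6.5 mm

6.5 mm


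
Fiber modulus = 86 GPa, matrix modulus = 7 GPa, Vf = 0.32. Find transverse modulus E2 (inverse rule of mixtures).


1/E2 = Vf/Ef + (1-Vf)/Em = 0.32/86 + 0.68/7
E2 = 9.91 GPa

9.91 GPa


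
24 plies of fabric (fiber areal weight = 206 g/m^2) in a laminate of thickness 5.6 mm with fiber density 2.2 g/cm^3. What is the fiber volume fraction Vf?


Vf = n * FAW / (rho_f * h * 1000) = 24 * 206 / (2.2 * 5.6 * 1000) = 0.4013

0.4013


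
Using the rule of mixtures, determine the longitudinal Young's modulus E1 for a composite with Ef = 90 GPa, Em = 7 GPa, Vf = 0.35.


E1 = Ef*Vf + Em*(1-Vf) = 90*0.35 + 7*0.65 = 36.05 GPa

36.05 GPa


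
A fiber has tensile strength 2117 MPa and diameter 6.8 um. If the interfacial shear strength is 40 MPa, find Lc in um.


Lc = sigma_f * d / (2 * tau_i) = 2117 * 6.8 / (2 * 40) = 179.9 um

179.9 um


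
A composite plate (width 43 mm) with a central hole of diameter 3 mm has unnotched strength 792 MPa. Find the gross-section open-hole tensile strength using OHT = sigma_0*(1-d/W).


OHT = sigma_0*(1-d/W) = 792*(1-3/43) = 736.7 MPa

736.7 MPa


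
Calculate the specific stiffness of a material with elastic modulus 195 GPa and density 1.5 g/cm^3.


Specific stiffness = E/rho = 195/1.5 = 130.0 GPa/(g/cm^3)

130.0 GPa/(g/cm^3)


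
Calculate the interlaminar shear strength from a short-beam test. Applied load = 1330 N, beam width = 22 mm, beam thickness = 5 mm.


ILSS = 3F/(4bh) = 3*1330/(4*22*5) = 9.07 MPa

9.07 MPa


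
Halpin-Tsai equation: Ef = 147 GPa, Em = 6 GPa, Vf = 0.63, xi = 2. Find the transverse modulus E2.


eta = (Ef/Em - 1)/(Ef/Em + xi) = (24.5 - 1)/(24.5 + 2) = 0.8868
E2 = Em*(1+xi*eta*Vf)/(1-eta*Vf) = 28.79 GPa

28.79 GPa


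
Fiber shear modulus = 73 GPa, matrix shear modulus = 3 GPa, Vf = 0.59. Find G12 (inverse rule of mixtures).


1/G12 = Vf/Gf + (1-Vf)/Gm = 0.59/73 + 0.41/3
G12 = 6.91 GPa

6.91 GPa


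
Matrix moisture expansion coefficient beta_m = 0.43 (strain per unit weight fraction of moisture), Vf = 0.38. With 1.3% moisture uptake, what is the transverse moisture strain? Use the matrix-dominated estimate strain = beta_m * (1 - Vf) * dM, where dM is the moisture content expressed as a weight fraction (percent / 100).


dM = 1.3/100 = 0.013
strain = beta_m * (1-Vf) * dM = 0.43 * 0.62 * 0.013 = 0.0034658

0.0034658


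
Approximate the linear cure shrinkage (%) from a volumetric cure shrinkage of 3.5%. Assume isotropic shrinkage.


Linear shrinkage ≈ vol_shrink/3 = 3.5/3 = 1.167%

1.167%


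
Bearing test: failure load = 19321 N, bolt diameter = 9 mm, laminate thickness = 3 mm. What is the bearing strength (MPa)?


sigma_br = F/(d*h) = 19321/(9*3) = 715.6 MPa

715.6 MPa


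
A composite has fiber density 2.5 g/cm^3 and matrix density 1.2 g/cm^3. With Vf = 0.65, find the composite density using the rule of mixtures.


rho_c = rho_f*Vf + rho_m*(1-Vf) = 2.5*0.65 + 1.2*0.35 = 2.045 g/cm^3

2.045 g/cm^3


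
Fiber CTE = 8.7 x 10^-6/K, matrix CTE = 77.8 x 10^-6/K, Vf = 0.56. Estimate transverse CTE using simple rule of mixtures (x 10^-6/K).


alpha_2 = alpha_f*Vf + alpha_m*(1-Vf) = 8.7*0.56 + 77.8*0.44 = 39.1 x 10^-6/K

39.1 x 10^-6/K


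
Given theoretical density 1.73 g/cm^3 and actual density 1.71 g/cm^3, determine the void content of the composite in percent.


Void% = (rho_theo - rho_actual)/rho_theo * 100 = (1.73 - 1.71)/1.73 * 100 = 1.16%

1.16%


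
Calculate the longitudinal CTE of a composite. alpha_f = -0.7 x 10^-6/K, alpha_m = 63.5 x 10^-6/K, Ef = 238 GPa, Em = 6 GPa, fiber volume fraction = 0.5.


E1 = Ef*Vf + Em*(1-Vf) = 122.0
alpha_1 = (alpha_f*Ef*Vf + alpha_m*Em*(1-Vf))/E1 = 0.88 x 10^-6/K

0.88 x 10^-6/K


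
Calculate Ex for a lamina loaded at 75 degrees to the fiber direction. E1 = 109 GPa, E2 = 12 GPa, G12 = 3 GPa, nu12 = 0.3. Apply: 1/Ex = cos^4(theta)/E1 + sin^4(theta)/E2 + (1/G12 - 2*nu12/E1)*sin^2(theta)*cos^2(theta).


cos^4(75) = 0.004487, sin^4(75) = 0.870513, sin^2(75)*cos^2(75) = 0.0625
1/G12 - 2*nu12/E1 = 1/3 - 2*0.3/109 = 0.327829 GPa^-1
1/Ex = 0.004487/109 + 0.870513/12 + 0.327829*0.0625 = 0.0930732 GPa^-1
Ex = 10.74 GPa

10.74 GPa


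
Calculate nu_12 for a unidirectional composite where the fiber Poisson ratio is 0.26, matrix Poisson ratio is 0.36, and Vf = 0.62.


nu_12 = nu_f*Vf + nu_m*(1-Vf) = 0.26*0.62 + 0.36*0.38 = 0.298

0.298


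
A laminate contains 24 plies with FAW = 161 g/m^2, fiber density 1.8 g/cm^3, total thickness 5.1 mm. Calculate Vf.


Vf = n * FAW / (rho_f * h * 1000) = 24 * 161 / (1.8 * 5.1 * 1000) = 0.4209

0.4209


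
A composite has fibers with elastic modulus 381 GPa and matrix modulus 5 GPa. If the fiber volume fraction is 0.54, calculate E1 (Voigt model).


E1 = Ef*Vf + Em*(1-Vf) = 381*0.54 + 5*0.46 = 208.04 GPa

208.04 GPa


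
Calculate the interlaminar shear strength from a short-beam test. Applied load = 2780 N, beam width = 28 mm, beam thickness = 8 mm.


ILSS = 3F/(4bh) = 3*2780/(4*28*8) = 9.31 MPa

9.31 MPa


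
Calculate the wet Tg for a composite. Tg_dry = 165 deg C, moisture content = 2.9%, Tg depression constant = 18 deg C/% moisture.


Tg_wet = Tg_dry - k*moisture = 165 - 18*2.9 = 112.8 deg C

112.8 deg C


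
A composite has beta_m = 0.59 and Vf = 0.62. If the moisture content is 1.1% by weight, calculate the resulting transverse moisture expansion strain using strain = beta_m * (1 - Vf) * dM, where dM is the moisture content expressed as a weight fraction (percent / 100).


dM = 1.1/100 = 0.011
strain = beta_m * (1-Vf) * dM = 0.59 * 0.38 * 0.011 = 0.0024662

0.0024662


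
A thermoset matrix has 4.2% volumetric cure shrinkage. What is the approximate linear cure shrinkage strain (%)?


Linear shrinkage ≈ vol_shrink/3 = 4.2/3 = 1.4%

1.4%


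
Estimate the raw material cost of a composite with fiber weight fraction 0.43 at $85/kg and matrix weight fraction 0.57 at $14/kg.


Cost = cost_f*Wf + cost_m*Wm = 85*0.43 + 14*0.57 = $44.53/kg

$44.53/kg


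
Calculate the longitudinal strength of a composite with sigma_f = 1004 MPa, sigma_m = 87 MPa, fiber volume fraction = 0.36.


sigma_1 = sigma_f*Vf + sigma_m*(1-Vf) = 1004*0.36 + 87*0.64 = 417.1 MPa

417.1 MPa


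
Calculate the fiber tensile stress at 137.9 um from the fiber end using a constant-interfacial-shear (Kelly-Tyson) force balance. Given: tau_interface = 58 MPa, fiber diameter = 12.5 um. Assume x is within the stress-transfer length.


Force balance: sigma_f * (pi*d^2/4) = tau * (pi*d) * x  ->  sigma_f = 4 * tau * x / d
sigma_f = 4 * 58 * 137.9 / 12.5 = 2559.4 MPa

2559.4 MPa


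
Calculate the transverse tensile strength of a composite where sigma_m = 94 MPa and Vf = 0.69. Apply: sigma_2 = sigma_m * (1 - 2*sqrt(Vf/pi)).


factor = 1 - 2*sqrt(0.69/pi) = 0.0627
sigma_2 = 94 * 0.0627 = 5.89 MPa

5.89 MPa


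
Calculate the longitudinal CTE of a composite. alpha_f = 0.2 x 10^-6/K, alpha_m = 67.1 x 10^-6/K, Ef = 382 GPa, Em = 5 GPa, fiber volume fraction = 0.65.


E1 = Ef*Vf + Em*(1-Vf) = 250.05
alpha_1 = (alpha_f*Ef*Vf + alpha_m*Em*(1-Vf))/E1 = 0.67 x 10^-6/K

0.67 x 10^-6/K


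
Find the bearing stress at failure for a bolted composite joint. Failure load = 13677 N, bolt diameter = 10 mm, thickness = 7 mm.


sigma_br = F/(d*h) = 13677/(10*7) = 195.4 MPa

195.4 MPa


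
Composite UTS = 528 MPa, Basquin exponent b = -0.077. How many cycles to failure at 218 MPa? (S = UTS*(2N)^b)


N = 0.5 * (S/UTS)^(1/b) = 0.5 * (218/528)^(1/-0.077) = 48785.1071 cycles

48785.1071 cycles


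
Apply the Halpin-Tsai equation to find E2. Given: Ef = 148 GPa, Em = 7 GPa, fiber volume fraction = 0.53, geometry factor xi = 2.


eta = (Ef/Em - 1)/(Ef/Em + xi) = (21.1429 - 1)/(21.1429 + 2) = 0.8704
E2 = Em*(1+xi*eta*Vf)/(1-eta*Vf) = 24.98 GPa

24.98 GPa


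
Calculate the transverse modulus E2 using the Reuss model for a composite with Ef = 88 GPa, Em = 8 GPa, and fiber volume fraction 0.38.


1/E2 = Vf/Ef + (1-Vf)/Em = 0.38/88 + 0.62/8
E2 = 12.22 GPa

12.22 GPa


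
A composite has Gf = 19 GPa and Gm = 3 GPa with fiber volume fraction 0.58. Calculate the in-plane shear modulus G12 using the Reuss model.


1/G12 = Vf/Gf + (1-Vf)/Gm = 0.58/19 + 0.42/3
G12 = 5.86 GPa

5.86 GPa


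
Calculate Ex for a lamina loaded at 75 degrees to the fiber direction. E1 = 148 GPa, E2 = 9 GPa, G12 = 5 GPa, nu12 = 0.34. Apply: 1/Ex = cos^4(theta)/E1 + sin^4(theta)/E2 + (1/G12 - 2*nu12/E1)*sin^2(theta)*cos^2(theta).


cos^4(75) = 0.004487, sin^4(75) = 0.870513, sin^2(75)*cos^2(75) = 0.0625
1/G12 - 2*nu12/E1 = 1/5 - 2*0.34/148 = 0.195405 GPa^-1
1/Ex = 0.004487/148 + 0.870513/9 + 0.195405*0.0625 = 0.1089668 GPa^-1
Ex = 9.18 GPa

9.18 GPa


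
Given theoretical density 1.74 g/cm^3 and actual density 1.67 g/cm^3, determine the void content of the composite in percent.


Void% = (rho_theo - rho_actual)/rho_theo * 100 = (1.74 - 1.67)/1.74 * 100 = 4.02%

4.02%


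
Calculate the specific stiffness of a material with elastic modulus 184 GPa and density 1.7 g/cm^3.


Specific stiffness = E/rho = 184/1.7 = 108.2 GPa/(g/cm^3)

108.2 GPa/(g/cm^3)


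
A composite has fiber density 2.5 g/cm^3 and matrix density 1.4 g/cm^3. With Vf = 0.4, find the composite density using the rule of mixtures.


rho_c = rho_f*Vf + rho_m*(1-Vf) = 2.5*0.4 + 1.4*0.6 = 1.84 g/cm^3

1.84 g/cm^3


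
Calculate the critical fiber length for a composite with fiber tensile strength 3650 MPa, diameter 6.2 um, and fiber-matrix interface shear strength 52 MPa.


Lc = sigma_f * d / (2 * tau_i) = 3650 * 6.2 / (2 * 52) = 217.6 um

217.6 um


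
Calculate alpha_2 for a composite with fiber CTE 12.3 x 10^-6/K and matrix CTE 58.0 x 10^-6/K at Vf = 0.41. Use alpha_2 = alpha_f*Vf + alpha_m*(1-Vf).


alpha_2 = alpha_f*Vf + alpha_m*(1-Vf) = 12.3*0.41 + 58.0*0.59 = 39.3 x 10^-6/K

39.3 x 10^-6/K


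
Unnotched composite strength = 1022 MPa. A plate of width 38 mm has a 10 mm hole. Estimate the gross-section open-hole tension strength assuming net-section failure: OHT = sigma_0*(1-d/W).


OHT = sigma_0*(1-d/W) = 1022*(1-10/38) = 753.1 MPa

753.1 MPa


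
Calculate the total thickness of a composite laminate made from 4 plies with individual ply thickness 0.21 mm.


h = n * t_ply = 4 * 0.21 = 0.84 mm

0.84 mm


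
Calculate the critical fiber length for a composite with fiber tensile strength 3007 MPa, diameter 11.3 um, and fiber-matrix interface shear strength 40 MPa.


Lc = sigma_f * d / (2 * tau_i) = 3007 * 11.3 / (2 * 40) = 424.7 um

424.7 um


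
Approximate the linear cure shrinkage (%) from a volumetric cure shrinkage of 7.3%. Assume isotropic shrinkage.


Linear shrinkage ≈ vol_shrink/3 = 7.3/3 = 2.433%

2.433%


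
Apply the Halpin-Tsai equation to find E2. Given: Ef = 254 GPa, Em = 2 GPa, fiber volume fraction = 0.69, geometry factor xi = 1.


eta = (Ef/Em - 1)/(Ef/Em + xi) = (127.0 - 1)/(127.0 + 1) = 0.9844
E2 = Em*(1+xi*eta*Vf)/(1-eta*Vf) = 10.47 GPa

10.47 GPa


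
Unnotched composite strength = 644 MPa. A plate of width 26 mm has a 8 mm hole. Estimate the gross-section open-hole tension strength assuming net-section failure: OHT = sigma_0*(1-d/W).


OHT = sigma_0*(1-d/W) = 644*(1-8/26) = 445.8 MPa

445.8 MPa


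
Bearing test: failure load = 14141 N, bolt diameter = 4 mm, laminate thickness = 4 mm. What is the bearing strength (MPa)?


sigma_br = F/(d*h) = 14141/(4*4) = 883.8 MPa

883.8 MPa


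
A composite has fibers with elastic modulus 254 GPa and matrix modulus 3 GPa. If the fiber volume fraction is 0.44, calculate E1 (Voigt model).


E1 = Ef*Vf + Em*(1-Vf) = 254*0.44 + 3*0.56 = 113.44 GPa

113.44 GPa


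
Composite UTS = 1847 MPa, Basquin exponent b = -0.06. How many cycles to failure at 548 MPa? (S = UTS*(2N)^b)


N = 0.5 * (S/UTS)^(1/b) = 0.5 * (548/1847)^(1/-0.06) = 3.1170e+08 cycles

3.1170e+08 cycles


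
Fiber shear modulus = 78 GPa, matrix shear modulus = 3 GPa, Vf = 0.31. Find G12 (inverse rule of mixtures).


1/G12 = Vf/Gf + (1-Vf)/Gm = 0.31/78 + 0.69/3
G12 = 4.27 GPa

4.27 GPa


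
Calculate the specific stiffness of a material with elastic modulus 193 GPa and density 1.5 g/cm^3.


Specific stiffness = E/rho = 193/1.5 = 128.7 GPa/(g/cm^3)

128.7 GPa/(g/cm^3)


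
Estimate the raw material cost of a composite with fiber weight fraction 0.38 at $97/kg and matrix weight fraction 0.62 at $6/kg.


Cost = cost_f*Wf + cost_m*Wm = 97*0.38 + 6*0.62 = $40.58/kg

$40.58/kg


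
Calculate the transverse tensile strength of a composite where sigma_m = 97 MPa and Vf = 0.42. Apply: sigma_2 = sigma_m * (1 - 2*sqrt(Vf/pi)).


factor = 1 - 2*sqrt(0.42/pi) = 0.2687
sigma_2 = 97 * 0.2687 = 26.07 MPa

26.07 MPa


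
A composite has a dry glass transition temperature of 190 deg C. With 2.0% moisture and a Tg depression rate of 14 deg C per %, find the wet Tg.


Tg_wet = Tg_dry - k*moisture = 190 - 14*2.0 = 162.0 deg C

162.0 deg C


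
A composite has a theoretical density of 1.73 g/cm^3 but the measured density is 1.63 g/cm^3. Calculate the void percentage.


Void% = (rho_theo - rho_actual)/rho_theo * 100 = (1.73 - 1.63)/1.73 * 100 = 5.78%

5.78%


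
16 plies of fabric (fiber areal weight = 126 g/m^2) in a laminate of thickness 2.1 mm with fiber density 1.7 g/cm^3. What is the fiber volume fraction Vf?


Vf = n * FAW / (rho_f * h * 1000) = 16 * 126 / (1.7 * 2.1 * 1000) = 0.5647

0.5647


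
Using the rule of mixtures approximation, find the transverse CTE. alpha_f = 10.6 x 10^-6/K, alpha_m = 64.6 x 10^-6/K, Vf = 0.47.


alpha_2 = alpha_f*Vf + alpha_m*(1-Vf) = 10.6*0.47 + 64.6*0.53 = 39.2 x 10^-6/K

39.2 x 10^-6/K


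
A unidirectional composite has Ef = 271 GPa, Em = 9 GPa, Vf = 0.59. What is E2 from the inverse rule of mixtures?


1/E2 = Vf/Ef + (1-Vf)/Em = 0.59/271 + 0.41/9
E2 = 20.95 GPa

20.95 GPa


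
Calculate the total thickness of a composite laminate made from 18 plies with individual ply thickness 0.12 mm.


h = n * t_ply = 18 * 0.12 = 2.16 mm

2.16 mm


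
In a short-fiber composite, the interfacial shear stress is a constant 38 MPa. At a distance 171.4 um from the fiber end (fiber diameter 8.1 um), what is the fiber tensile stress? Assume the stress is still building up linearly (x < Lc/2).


Force balance: sigma_f * (pi*d^2/4) = tau * (pi*d) * x  ->  sigma_f = 4 * tau * x / d
sigma_f = 4 * 38 * 171.4 / 8.1 = 3216.4 MPa

3216.4 MPa


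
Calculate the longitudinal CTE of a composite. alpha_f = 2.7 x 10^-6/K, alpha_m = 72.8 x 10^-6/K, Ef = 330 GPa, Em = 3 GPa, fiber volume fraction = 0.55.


E1 = Ef*Vf + Em*(1-Vf) = 182.85
alpha_1 = (alpha_f*Ef*Vf + alpha_m*Em*(1-Vf))/E1 = 3.22 x 10^-6/K

3.22 x 10^-6/K


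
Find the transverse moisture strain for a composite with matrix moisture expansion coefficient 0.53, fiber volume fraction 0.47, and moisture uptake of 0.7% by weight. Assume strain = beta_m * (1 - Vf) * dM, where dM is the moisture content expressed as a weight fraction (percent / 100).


dM = 0.7/100 = 0.007
strain = beta_m * (1-Vf) * dM = 0.53 * 0.53 * 0.007 = 0.0019663

0.0019663


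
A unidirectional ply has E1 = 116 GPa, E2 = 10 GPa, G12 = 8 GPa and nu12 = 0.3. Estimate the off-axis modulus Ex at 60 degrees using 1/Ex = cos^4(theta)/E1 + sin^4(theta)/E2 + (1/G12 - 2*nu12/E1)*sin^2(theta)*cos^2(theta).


cos^4(60) = 0.0625, sin^4(60) = 0.5625, sin^2(60)*cos^2(60) = 0.1875
1/G12 - 2*nu12/E1 = 1/8 - 2*0.3/116 = 0.119828 GPa^-1
1/Ex = 0.0625/116 + 0.5625/10 + 0.119828*0.1875 = 0.0792565 GPa^-1
Ex = 12.62 GPa

12.62 GPa


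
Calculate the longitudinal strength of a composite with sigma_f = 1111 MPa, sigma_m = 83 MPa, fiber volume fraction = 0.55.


sigma_1 = sigma_f*Vf + sigma_m*(1-Vf) = 1111*0.55 + 83*0.45 = 648.4 MPa

648.4 MPa


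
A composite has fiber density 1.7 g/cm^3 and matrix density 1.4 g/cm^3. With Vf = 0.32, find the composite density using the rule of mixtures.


rho_c = rho_f*Vf + rho_m*(1-Vf) = 1.7*0.32 + 1.4*0.68 = 1.496 g/cm^3

1.496 g/cm^3


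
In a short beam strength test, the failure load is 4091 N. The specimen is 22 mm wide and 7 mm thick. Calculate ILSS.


ILSS = 3F/(4bh) = 3*4091/(4*22*7) = 19.92 MPa

19.92 MPa


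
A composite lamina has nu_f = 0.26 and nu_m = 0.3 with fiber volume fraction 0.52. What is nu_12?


nu_12 = nu_f*Vf + nu_m*(1-Vf) = 0.26*0.52 + 0.3*0.48 = 0.2792

0.2792


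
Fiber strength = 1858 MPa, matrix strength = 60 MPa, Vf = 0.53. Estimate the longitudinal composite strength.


sigma_1 = sigma_f*Vf + sigma_m*(1-Vf) = 1858*0.53 + 60*0.47 = 1012.9 MPa

1012.9 MPa


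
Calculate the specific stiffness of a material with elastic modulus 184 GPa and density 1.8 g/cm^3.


Specific stiffness = E/rho = 184/1.8 = 102.2 GPa/(g/cm^3)

102.2 GPa/(g/cm^3)


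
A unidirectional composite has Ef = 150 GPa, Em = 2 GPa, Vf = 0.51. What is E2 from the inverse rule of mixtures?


1/E2 = Vf/Ef + (1-Vf)/Em = 0.51/150 + 0.49/2
E2 = 4.03 GPa

4.03 GPa


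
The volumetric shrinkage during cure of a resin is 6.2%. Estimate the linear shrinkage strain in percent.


Linear shrinkage ≈ vol_shrink/3 = 6.2/3 = 2.067%

2.067%


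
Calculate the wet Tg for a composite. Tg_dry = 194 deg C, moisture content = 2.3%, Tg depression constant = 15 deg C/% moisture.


Tg_wet = Tg_dry - k*moisture = 194 - 15*2.3 = 159.5 deg C

159.5 deg C


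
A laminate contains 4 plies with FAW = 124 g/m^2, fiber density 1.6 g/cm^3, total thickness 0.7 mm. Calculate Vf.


Vf = n * FAW / (rho_f * h * 1000) = 4 * 124 / (1.6 * 0.7 * 1000) = 0.4429

0.4429


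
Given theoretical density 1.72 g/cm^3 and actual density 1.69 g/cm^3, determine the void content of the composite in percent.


Void% = (rho_theo - rho_actual)/rho_theo * 100 = (1.72 - 1.69)/1.72 * 100 = 1.74%

1.74%


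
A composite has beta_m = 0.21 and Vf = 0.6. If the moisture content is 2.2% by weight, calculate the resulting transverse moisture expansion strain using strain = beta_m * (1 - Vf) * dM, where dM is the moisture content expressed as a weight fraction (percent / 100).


dM = 2.2/100 = 0.022
strain = beta_m * (1-Vf) * dM = 0.21 * 0.4 * 0.022 = 0.001848

0.001848


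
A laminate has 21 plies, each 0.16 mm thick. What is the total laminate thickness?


h = n * t_ply = 21 * 0.16 = 3.36 mm

3.36 mm


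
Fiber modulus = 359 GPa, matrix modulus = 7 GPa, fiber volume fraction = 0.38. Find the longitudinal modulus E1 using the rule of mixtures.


E1 = Ef*Vf + Em*(1-Vf) = 359*0.38 + 7*0.62 = 140.76 GPa

140.76 GPa


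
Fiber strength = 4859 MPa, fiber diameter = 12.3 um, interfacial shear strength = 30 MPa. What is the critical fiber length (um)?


Lc = sigma_f * d / (2 * tau_i) = 4859 * 12.3 / (2 * 30) = 996.1 um

996.1 um


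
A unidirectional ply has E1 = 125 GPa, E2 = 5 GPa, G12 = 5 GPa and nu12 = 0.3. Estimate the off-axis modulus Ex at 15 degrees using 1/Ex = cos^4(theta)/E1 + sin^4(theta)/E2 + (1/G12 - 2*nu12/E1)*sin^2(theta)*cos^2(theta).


cos^4(15) = 0.870513, sin^4(15) = 0.004487, sin^2(15)*cos^2(15) = 0.0625
1/G12 - 2*nu12/E1 = 1/5 - 2*0.3/125 = 0.1952 GPa^-1
1/Ex = 0.870513/125 + 0.004487/5 + 0.1952*0.0625 = 0.0200616 GPa^-1
Ex = 49.85 GPa

49.85 GPa


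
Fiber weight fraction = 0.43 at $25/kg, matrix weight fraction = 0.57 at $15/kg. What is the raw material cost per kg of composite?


Cost = cost_f*Wf + cost_m*Wm = 25*0.43 + 15*0.57 = $19.3/kg

$19.3/kg


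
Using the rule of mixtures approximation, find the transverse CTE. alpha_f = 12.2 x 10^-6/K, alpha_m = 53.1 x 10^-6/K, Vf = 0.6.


alpha_2 = alpha_f*Vf + alpha_m*(1-Vf) = 12.2*0.6 + 53.1*0.4 = 28.6 x 10^-6/K

28.6 x 10^-6/K


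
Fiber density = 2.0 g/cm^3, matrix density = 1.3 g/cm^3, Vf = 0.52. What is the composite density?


rho_c = rho_f*Vf + rho_m*(1-Vf) = 2.0*0.52 + 1.3*0.48 = 1.664 g/cm^3

1.664 g/cm^3


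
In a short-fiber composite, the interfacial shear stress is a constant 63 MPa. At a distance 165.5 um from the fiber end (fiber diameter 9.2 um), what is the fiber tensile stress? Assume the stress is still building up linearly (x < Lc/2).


Force balance: sigma_f * (pi*d^2/4) = tau * (pi*d) * x  ->  sigma_f = 4 * tau * x / d
sigma_f = 4 * 63 * 165.5 / 9.2 = 4533.3 MPa

4533.3 MPa


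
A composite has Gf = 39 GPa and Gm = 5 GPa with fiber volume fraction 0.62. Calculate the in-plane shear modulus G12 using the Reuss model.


1/G12 = Vf/Gf + (1-Vf)/Gm = 0.62/39 + 0.38/5
G12 = 10.88 GPa

10.88 GPa


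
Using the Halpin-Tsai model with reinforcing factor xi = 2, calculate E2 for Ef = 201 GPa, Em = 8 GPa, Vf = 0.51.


eta = (Ef/Em - 1)/(Ef/Em + xi) = (25.125 - 1)/(25.125 + 2) = 0.8894
E2 = Em*(1+xi*eta*Vf)/(1-eta*Vf) = 27.92 GPa

27.92 GPa


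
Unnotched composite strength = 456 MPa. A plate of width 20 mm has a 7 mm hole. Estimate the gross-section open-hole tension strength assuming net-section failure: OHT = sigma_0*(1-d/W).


OHT = sigma_0*(1-d/W) = 456*(1-7/20) = 296.4 MPa

296.4 MPa


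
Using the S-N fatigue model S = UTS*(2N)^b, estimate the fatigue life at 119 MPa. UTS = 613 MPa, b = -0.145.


N = 0.5 * (S/UTS)^(1/b) = 0.5 * (119/613)^(1/-0.145) = 40617.9846 cycles

40617.9846 cycles


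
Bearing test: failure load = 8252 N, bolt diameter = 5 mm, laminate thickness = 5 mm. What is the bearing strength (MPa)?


sigma_br = F/(d*h) = 8252/(5*5) = 330.1 MPa

330.1 MPa


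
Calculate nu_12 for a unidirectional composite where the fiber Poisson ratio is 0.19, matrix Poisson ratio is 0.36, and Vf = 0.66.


nu_12 = nu_f*Vf + nu_m*(1-Vf) = 0.19*0.66 + 0.36*0.34 = 0.2478

0.2478


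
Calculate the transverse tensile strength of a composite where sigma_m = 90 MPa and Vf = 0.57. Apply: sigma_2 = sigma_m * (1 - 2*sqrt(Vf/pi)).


factor = 1 - 2*sqrt(0.57/pi) = 0.1481
sigma_2 = 90 * 0.1481 = 13.33 MPa

13.33 MPa


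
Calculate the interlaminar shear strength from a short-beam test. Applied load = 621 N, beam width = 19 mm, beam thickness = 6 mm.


ILSS = 3F/(4bh) = 3*621/(4*19*6) = 4.09 MPa

4.09 MPa


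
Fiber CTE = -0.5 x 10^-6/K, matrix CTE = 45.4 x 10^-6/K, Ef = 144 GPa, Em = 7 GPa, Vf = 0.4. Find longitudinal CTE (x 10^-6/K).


E1 = Ef*Vf + Em*(1-Vf) = 61.8
alpha_1 = (alpha_f*Ef*Vf + alpha_m*Em*(1-Vf))/E1 = 2.62 x 10^-6/K

2.62 x 10^-6/K


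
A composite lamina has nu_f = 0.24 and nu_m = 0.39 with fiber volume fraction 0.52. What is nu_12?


nu_12 = nu_f*Vf + nu_m*(1-Vf) = 0.24*0.52 + 0.39*0.48 = 0.312

0.312


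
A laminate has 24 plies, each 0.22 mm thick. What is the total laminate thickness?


h = n * t_ply = 24 * 0.22 = 5.28 mm

5.28 mm


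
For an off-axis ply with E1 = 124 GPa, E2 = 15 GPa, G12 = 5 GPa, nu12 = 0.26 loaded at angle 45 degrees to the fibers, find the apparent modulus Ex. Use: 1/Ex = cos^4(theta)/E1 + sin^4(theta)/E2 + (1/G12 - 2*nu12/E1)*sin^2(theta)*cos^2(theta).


cos^4(45) = 0.25, sin^4(45) = 0.25, sin^2(45)*cos^2(45) = 0.25
1/G12 - 2*nu12/E1 = 1/5 - 2*0.26/124 = 0.195806 GPa^-1
1/Ex = 0.25/124 + 0.25/15 + 0.195806*0.25 = 0.0676344 GPa^-1
Ex = 14.79 GPa

14.79 GPa


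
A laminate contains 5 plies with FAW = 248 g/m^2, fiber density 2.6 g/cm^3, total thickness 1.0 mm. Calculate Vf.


Vf = n * FAW / (rho_f * h * 1000) = 5 * 248 / (2.6 * 1.0 * 1000) = 0.4769

0.4769


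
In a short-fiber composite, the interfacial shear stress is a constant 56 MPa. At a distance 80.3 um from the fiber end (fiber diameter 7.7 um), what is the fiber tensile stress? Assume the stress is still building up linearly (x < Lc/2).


Force balance: sigma_f * (pi*d^2/4) = tau * (pi*d) * x  ->  sigma_f = 4 * tau * x / d
sigma_f = 4 * 56 * 80.3 / 7.7 = 2336.0 MPa

2336.0 MPa


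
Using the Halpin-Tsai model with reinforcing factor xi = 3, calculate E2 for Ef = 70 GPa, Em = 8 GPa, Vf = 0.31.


eta = (Ef/Em - 1)/(Ef/Em + xi) = (8.75 - 1)/(8.75 + 3) = 0.6596
E2 = Em*(1+xi*eta*Vf)/(1-eta*Vf) = 16.22 GPa

16.22 GPa


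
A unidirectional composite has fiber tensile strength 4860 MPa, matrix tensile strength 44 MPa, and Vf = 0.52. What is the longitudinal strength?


sigma_1 = sigma_f*Vf + sigma_m*(1-Vf) = 4860*0.52 + 44*0.48 = 2548.3 MPa

2548.3 MPa


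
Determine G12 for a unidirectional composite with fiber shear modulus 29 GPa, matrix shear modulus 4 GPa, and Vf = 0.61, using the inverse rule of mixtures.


1/G12 = Vf/Gf + (1-Vf)/Gm = 0.61/29 + 0.39/4
G12 = 8.44 GPa

8.44 GPa


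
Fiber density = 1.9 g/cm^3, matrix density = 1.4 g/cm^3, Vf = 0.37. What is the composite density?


rho_c = rho_f*Vf + rho_m*(1-Vf) = 1.9*0.37 + 1.4*0.63 = 1.585 g/cm^3

1.585 g/cm^3


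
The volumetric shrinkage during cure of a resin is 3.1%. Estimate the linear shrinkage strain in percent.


Linear shrinkage ≈ vol_shrink/3 = 3.1/3 = 1.033%

1.033%


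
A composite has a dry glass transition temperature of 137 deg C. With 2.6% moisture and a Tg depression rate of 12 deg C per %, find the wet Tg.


Tg_wet = Tg_dry - k*moisture = 137 - 12*2.6 = 105.8 deg C

105.8 deg C


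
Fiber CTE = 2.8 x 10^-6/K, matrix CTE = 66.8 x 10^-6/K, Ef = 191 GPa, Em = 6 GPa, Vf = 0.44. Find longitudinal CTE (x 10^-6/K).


E1 = Ef*Vf + Em*(1-Vf) = 87.4
alpha_1 = (alpha_f*Ef*Vf + alpha_m*Em*(1-Vf))/E1 = 5.26 x 10^-6/K

5.26 x 10^-6/K


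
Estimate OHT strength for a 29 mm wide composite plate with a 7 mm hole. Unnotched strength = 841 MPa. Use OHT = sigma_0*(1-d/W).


OHT = sigma_0*(1-d/W) = 841*(1-7/29) = 638.0 MPa

638.0 MPa


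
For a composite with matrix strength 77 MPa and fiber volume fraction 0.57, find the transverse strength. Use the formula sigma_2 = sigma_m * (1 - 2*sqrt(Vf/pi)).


factor = 1 - 2*sqrt(0.57/pi) = 0.1481
sigma_2 = 77 * 0.1481 = 11.4 MPa

11.4 MPa


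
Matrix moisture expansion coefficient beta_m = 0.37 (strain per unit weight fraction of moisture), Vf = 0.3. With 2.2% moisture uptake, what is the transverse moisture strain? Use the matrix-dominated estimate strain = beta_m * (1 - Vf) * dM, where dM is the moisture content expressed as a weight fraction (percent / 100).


dM = 2.2/100 = 0.022
strain = beta_m * (1-Vf) * dM = 0.37 * 0.7 * 0.022 = 0.005698

0.005698


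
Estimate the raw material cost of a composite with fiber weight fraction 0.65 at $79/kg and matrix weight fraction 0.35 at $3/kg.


Cost = cost_f*Wf + cost_m*Wm = 79*0.65 + 3*0.35 = $52.4/kg

$52.4/kg


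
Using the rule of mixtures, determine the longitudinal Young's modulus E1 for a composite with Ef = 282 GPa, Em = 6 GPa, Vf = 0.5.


E1 = Ef*Vf + Em*(1-Vf) = 282*0.5 + 6*0.5 = 144.0 GPa

144.0 GPa


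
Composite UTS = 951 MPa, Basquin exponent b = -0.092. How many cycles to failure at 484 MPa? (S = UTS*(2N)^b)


N = 0.5 * (S/UTS)^(1/b) = 0.5 * (484/951)^(1/-0.092) = 771.6060 cycles

771.6060 cycles


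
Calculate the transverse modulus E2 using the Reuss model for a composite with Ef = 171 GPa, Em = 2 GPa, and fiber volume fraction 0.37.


1/E2 = Vf/Ef + (1-Vf)/Em = 0.37/171 + 0.63/2
E2 = 3.15 GPa

3.15 GPa


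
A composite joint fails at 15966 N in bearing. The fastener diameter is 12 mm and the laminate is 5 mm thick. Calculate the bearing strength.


sigma_br = F/(d*h) = 15966/(12*5) = 266.1 MPa

266.1 MPa


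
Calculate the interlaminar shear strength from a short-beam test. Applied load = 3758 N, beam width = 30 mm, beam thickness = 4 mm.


ILSS = 3F/(4bh) = 3*3758/(4*30*4) = 23.49 MPa

23.49 MPa


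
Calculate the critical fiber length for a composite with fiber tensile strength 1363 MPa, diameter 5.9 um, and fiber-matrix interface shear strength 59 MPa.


Lc = sigma_f * d / (2 * tau_i) = 1363 * 5.9 / (2 * 59) = 68.2 um

68.2 um


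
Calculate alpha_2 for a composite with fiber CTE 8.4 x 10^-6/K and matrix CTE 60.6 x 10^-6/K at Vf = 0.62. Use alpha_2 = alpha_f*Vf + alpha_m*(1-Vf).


alpha_2 = alpha_f*Vf + alpha_m*(1-Vf) = 8.4*0.62 + 60.6*0.38 = 28.2 x 10^-6/K

28.2 x 10^-6/K


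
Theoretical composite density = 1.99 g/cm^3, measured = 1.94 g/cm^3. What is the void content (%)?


Void% = (rho_theo - rho_actual)/rho_theo * 100 = (1.99 - 1.94)/1.99 * 100 = 2.51%

2.51%


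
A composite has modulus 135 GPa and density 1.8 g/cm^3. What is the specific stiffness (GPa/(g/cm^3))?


Specific stiffness = E/rho = 135/1.8 = 75.0 GPa/(g/cm^3)

75.0 GPa/(g/cm^3)


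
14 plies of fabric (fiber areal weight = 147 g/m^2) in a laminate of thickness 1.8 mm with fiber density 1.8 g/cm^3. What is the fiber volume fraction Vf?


Vf = n * FAW / (rho_f * h * 1000) = 14 * 147 / (1.8 * 1.8 * 1000) = 0.6352

0.6352
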